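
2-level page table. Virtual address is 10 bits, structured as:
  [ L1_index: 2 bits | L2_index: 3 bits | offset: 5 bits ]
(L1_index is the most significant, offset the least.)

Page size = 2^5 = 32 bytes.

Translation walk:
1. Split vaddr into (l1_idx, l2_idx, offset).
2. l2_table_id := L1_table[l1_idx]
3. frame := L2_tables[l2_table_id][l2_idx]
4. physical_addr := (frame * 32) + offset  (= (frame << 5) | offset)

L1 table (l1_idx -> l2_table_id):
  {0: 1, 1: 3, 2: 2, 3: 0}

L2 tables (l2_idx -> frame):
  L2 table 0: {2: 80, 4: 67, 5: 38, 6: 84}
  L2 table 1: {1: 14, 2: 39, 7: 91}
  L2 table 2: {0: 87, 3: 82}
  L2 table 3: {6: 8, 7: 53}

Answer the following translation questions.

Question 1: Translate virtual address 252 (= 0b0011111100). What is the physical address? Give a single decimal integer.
Answer: 2940

Derivation:
vaddr = 252 = 0b0011111100
Split: l1_idx=0, l2_idx=7, offset=28
L1[0] = 1
L2[1][7] = 91
paddr = 91 * 32 + 28 = 2940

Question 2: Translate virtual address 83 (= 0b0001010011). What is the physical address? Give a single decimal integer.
Answer: 1267

Derivation:
vaddr = 83 = 0b0001010011
Split: l1_idx=0, l2_idx=2, offset=19
L1[0] = 1
L2[1][2] = 39
paddr = 39 * 32 + 19 = 1267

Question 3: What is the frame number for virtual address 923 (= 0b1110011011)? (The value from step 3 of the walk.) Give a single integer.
vaddr = 923: l1_idx=3, l2_idx=4
L1[3] = 0; L2[0][4] = 67

Answer: 67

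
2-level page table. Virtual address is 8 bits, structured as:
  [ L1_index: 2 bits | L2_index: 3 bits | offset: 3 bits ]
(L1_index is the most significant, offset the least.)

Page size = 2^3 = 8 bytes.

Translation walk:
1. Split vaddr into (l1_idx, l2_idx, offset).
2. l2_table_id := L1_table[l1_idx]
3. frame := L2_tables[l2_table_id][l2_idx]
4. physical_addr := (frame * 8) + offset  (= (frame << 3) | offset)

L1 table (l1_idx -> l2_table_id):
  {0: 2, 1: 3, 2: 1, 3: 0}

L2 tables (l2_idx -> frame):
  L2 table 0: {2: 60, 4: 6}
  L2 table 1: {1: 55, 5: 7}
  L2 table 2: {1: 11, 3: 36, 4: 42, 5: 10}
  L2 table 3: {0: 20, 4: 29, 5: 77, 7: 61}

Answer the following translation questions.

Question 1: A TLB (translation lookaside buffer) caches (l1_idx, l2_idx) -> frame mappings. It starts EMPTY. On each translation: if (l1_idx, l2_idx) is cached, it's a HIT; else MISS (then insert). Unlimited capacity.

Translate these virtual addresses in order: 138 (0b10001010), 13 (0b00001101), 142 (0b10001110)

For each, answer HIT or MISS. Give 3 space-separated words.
Answer: MISS MISS HIT

Derivation:
vaddr=138: (2,1) not in TLB -> MISS, insert
vaddr=13: (0,1) not in TLB -> MISS, insert
vaddr=142: (2,1) in TLB -> HIT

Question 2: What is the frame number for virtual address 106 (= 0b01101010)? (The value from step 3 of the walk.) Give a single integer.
Answer: 77

Derivation:
vaddr = 106: l1_idx=1, l2_idx=5
L1[1] = 3; L2[3][5] = 77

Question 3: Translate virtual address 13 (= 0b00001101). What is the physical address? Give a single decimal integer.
Answer: 93

Derivation:
vaddr = 13 = 0b00001101
Split: l1_idx=0, l2_idx=1, offset=5
L1[0] = 2
L2[2][1] = 11
paddr = 11 * 8 + 5 = 93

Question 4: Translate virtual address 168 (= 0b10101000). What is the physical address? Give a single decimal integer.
vaddr = 168 = 0b10101000
Split: l1_idx=2, l2_idx=5, offset=0
L1[2] = 1
L2[1][5] = 7
paddr = 7 * 8 + 0 = 56

Answer: 56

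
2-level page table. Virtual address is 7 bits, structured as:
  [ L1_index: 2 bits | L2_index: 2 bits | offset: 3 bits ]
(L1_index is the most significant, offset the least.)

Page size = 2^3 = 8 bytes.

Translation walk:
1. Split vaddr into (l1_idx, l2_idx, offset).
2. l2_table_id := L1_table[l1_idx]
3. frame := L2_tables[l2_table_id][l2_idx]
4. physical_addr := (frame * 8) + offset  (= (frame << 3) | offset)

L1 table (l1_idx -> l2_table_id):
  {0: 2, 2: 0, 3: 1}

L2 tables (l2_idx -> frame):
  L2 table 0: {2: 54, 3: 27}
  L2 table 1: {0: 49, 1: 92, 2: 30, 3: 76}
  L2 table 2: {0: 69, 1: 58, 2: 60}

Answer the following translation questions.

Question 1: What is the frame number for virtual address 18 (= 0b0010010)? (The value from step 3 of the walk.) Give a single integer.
Answer: 60

Derivation:
vaddr = 18: l1_idx=0, l2_idx=2
L1[0] = 2; L2[2][2] = 60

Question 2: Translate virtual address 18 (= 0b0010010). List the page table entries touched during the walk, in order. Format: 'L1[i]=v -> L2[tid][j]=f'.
vaddr = 18 = 0b0010010
Split: l1_idx=0, l2_idx=2, offset=2

Answer: L1[0]=2 -> L2[2][2]=60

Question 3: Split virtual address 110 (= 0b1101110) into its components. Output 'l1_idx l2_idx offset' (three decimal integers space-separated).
Answer: 3 1 6

Derivation:
vaddr = 110 = 0b1101110
  top 2 bits -> l1_idx = 3
  next 2 bits -> l2_idx = 1
  bottom 3 bits -> offset = 6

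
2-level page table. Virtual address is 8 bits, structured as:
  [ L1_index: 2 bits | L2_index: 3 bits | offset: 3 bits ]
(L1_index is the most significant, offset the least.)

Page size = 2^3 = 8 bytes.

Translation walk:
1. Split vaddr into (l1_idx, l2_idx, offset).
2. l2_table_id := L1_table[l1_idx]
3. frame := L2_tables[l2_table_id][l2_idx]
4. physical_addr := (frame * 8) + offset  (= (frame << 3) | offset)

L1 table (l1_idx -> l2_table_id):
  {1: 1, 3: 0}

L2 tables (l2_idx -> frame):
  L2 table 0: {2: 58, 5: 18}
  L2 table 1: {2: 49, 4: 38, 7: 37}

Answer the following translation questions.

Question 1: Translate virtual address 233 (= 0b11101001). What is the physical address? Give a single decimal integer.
vaddr = 233 = 0b11101001
Split: l1_idx=3, l2_idx=5, offset=1
L1[3] = 0
L2[0][5] = 18
paddr = 18 * 8 + 1 = 145

Answer: 145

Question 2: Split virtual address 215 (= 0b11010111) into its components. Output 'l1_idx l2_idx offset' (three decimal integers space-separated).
Answer: 3 2 7

Derivation:
vaddr = 215 = 0b11010111
  top 2 bits -> l1_idx = 3
  next 3 bits -> l2_idx = 2
  bottom 3 bits -> offset = 7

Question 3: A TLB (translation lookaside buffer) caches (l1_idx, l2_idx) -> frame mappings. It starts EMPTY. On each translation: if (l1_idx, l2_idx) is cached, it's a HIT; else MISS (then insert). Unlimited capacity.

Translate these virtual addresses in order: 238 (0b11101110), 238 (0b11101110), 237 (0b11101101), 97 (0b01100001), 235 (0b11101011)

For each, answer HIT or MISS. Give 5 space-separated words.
vaddr=238: (3,5) not in TLB -> MISS, insert
vaddr=238: (3,5) in TLB -> HIT
vaddr=237: (3,5) in TLB -> HIT
vaddr=97: (1,4) not in TLB -> MISS, insert
vaddr=235: (3,5) in TLB -> HIT

Answer: MISS HIT HIT MISS HIT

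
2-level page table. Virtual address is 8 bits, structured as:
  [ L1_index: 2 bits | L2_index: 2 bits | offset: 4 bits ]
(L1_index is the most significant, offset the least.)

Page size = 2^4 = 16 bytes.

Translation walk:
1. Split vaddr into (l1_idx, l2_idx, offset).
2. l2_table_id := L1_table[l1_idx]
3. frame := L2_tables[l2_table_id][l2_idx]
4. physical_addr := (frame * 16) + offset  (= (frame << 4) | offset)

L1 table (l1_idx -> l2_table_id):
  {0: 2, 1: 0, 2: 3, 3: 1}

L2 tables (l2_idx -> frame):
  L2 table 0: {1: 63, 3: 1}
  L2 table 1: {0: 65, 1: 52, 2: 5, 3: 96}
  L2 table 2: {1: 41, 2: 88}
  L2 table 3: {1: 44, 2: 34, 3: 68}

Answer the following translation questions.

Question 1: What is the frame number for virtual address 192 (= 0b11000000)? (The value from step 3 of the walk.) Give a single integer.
vaddr = 192: l1_idx=3, l2_idx=0
L1[3] = 1; L2[1][0] = 65

Answer: 65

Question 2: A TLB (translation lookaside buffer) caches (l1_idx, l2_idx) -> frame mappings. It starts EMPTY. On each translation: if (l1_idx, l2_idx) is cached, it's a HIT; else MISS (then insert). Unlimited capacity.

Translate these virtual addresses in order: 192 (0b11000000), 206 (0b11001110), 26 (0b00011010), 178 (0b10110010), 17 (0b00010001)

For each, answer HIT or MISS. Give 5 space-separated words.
Answer: MISS HIT MISS MISS HIT

Derivation:
vaddr=192: (3,0) not in TLB -> MISS, insert
vaddr=206: (3,0) in TLB -> HIT
vaddr=26: (0,1) not in TLB -> MISS, insert
vaddr=178: (2,3) not in TLB -> MISS, insert
vaddr=17: (0,1) in TLB -> HIT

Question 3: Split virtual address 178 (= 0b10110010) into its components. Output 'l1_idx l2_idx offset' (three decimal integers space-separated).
Answer: 2 3 2

Derivation:
vaddr = 178 = 0b10110010
  top 2 bits -> l1_idx = 2
  next 2 bits -> l2_idx = 3
  bottom 4 bits -> offset = 2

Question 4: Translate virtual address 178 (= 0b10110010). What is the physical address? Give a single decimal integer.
vaddr = 178 = 0b10110010
Split: l1_idx=2, l2_idx=3, offset=2
L1[2] = 3
L2[3][3] = 68
paddr = 68 * 16 + 2 = 1090

Answer: 1090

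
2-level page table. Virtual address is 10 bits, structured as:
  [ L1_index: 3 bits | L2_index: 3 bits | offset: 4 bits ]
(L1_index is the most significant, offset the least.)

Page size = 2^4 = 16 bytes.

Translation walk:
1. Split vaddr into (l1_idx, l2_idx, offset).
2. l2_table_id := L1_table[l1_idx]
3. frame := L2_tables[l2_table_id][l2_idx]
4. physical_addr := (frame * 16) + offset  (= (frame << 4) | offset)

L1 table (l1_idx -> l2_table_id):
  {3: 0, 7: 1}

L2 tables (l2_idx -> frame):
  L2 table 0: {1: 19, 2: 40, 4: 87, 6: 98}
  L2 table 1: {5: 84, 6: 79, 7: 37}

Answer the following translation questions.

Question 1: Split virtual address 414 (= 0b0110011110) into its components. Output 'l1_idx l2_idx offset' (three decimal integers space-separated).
vaddr = 414 = 0b0110011110
  top 3 bits -> l1_idx = 3
  next 3 bits -> l2_idx = 1
  bottom 4 bits -> offset = 14

Answer: 3 1 14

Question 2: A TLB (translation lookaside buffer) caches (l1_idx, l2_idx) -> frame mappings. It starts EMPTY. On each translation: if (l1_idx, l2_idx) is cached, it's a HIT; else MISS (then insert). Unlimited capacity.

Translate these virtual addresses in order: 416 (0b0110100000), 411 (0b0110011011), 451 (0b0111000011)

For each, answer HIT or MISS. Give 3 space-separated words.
vaddr=416: (3,2) not in TLB -> MISS, insert
vaddr=411: (3,1) not in TLB -> MISS, insert
vaddr=451: (3,4) not in TLB -> MISS, insert

Answer: MISS MISS MISS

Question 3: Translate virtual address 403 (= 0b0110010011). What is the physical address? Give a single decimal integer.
Answer: 307

Derivation:
vaddr = 403 = 0b0110010011
Split: l1_idx=3, l2_idx=1, offset=3
L1[3] = 0
L2[0][1] = 19
paddr = 19 * 16 + 3 = 307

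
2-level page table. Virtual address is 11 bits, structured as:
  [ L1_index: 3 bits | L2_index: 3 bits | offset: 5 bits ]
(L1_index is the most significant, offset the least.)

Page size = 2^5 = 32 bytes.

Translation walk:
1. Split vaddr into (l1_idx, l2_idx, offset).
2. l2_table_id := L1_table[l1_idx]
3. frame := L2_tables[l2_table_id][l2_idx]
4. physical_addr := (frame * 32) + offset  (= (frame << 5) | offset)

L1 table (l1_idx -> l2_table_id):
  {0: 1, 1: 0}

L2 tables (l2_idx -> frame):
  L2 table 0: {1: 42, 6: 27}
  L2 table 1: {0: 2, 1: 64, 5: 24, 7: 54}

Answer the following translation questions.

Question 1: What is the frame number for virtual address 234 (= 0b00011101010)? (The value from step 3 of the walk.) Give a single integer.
Answer: 54

Derivation:
vaddr = 234: l1_idx=0, l2_idx=7
L1[0] = 1; L2[1][7] = 54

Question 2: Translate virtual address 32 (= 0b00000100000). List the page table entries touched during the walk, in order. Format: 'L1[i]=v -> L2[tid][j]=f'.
vaddr = 32 = 0b00000100000
Split: l1_idx=0, l2_idx=1, offset=0

Answer: L1[0]=1 -> L2[1][1]=64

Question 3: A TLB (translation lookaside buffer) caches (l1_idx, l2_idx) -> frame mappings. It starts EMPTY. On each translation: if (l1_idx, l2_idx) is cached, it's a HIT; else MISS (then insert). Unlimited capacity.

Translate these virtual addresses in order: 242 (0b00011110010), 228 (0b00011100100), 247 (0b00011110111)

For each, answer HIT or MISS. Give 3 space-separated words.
Answer: MISS HIT HIT

Derivation:
vaddr=242: (0,7) not in TLB -> MISS, insert
vaddr=228: (0,7) in TLB -> HIT
vaddr=247: (0,7) in TLB -> HIT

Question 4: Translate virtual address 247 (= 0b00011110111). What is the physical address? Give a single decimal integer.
vaddr = 247 = 0b00011110111
Split: l1_idx=0, l2_idx=7, offset=23
L1[0] = 1
L2[1][7] = 54
paddr = 54 * 32 + 23 = 1751

Answer: 1751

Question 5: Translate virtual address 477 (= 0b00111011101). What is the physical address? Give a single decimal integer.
Answer: 893

Derivation:
vaddr = 477 = 0b00111011101
Split: l1_idx=1, l2_idx=6, offset=29
L1[1] = 0
L2[0][6] = 27
paddr = 27 * 32 + 29 = 893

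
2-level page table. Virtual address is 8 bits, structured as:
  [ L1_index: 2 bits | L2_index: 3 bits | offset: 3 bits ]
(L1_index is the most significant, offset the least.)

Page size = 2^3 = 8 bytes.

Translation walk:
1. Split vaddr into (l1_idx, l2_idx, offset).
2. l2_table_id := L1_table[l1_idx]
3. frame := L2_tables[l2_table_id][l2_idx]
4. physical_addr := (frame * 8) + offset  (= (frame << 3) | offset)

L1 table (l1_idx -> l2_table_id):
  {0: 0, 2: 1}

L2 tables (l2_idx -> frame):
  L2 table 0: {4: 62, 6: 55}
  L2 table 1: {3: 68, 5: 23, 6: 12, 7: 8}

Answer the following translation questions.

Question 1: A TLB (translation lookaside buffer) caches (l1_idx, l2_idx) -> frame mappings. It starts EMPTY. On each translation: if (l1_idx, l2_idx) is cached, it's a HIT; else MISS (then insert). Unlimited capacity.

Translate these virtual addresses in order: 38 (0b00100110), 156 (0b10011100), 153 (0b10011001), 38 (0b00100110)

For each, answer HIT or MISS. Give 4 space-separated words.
Answer: MISS MISS HIT HIT

Derivation:
vaddr=38: (0,4) not in TLB -> MISS, insert
vaddr=156: (2,3) not in TLB -> MISS, insert
vaddr=153: (2,3) in TLB -> HIT
vaddr=38: (0,4) in TLB -> HIT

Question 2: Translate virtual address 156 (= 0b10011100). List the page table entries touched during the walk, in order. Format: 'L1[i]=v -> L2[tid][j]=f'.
Answer: L1[2]=1 -> L2[1][3]=68

Derivation:
vaddr = 156 = 0b10011100
Split: l1_idx=2, l2_idx=3, offset=4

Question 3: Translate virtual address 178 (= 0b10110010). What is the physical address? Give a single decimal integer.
vaddr = 178 = 0b10110010
Split: l1_idx=2, l2_idx=6, offset=2
L1[2] = 1
L2[1][6] = 12
paddr = 12 * 8 + 2 = 98

Answer: 98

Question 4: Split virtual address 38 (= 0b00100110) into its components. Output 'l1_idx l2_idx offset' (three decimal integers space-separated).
vaddr = 38 = 0b00100110
  top 2 bits -> l1_idx = 0
  next 3 bits -> l2_idx = 4
  bottom 3 bits -> offset = 6

Answer: 0 4 6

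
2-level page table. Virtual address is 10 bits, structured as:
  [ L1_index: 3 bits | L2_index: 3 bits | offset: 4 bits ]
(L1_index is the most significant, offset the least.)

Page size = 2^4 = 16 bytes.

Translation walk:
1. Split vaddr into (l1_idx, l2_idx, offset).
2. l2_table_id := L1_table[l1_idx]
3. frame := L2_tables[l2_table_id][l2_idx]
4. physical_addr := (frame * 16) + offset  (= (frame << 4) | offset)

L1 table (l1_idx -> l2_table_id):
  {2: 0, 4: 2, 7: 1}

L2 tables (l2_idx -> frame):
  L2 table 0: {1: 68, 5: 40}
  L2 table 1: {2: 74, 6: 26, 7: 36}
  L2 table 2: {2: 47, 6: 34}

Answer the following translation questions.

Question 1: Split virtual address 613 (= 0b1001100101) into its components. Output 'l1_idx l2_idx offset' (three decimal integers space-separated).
Answer: 4 6 5

Derivation:
vaddr = 613 = 0b1001100101
  top 3 bits -> l1_idx = 4
  next 3 bits -> l2_idx = 6
  bottom 4 bits -> offset = 5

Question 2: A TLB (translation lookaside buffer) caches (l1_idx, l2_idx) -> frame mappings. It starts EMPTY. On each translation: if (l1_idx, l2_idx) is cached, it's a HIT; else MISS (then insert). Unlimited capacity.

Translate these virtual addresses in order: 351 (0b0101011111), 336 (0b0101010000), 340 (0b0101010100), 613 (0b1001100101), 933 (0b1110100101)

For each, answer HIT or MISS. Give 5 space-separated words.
vaddr=351: (2,5) not in TLB -> MISS, insert
vaddr=336: (2,5) in TLB -> HIT
vaddr=340: (2,5) in TLB -> HIT
vaddr=613: (4,6) not in TLB -> MISS, insert
vaddr=933: (7,2) not in TLB -> MISS, insert

Answer: MISS HIT HIT MISS MISS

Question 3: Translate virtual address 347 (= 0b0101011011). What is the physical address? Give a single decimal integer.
Answer: 651

Derivation:
vaddr = 347 = 0b0101011011
Split: l1_idx=2, l2_idx=5, offset=11
L1[2] = 0
L2[0][5] = 40
paddr = 40 * 16 + 11 = 651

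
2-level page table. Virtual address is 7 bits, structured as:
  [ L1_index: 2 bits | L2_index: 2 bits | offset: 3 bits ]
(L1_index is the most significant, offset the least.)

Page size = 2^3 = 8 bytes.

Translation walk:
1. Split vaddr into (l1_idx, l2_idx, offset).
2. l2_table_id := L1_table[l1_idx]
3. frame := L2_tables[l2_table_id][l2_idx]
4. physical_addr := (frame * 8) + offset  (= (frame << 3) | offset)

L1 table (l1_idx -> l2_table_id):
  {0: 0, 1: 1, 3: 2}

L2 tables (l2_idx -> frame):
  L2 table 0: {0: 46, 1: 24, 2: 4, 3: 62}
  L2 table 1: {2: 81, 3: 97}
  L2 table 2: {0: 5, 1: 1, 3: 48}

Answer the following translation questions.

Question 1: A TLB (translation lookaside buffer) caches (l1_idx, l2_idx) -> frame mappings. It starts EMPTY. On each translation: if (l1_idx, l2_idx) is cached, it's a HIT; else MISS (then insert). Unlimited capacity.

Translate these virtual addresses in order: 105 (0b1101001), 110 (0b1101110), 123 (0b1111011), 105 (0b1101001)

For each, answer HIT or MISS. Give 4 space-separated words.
vaddr=105: (3,1) not in TLB -> MISS, insert
vaddr=110: (3,1) in TLB -> HIT
vaddr=123: (3,3) not in TLB -> MISS, insert
vaddr=105: (3,1) in TLB -> HIT

Answer: MISS HIT MISS HIT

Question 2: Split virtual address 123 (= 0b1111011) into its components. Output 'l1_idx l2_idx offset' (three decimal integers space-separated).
vaddr = 123 = 0b1111011
  top 2 bits -> l1_idx = 3
  next 2 bits -> l2_idx = 3
  bottom 3 bits -> offset = 3

Answer: 3 3 3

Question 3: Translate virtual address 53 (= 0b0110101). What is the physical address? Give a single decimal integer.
vaddr = 53 = 0b0110101
Split: l1_idx=1, l2_idx=2, offset=5
L1[1] = 1
L2[1][2] = 81
paddr = 81 * 8 + 5 = 653

Answer: 653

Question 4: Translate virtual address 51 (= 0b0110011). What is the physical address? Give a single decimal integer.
Answer: 651

Derivation:
vaddr = 51 = 0b0110011
Split: l1_idx=1, l2_idx=2, offset=3
L1[1] = 1
L2[1][2] = 81
paddr = 81 * 8 + 3 = 651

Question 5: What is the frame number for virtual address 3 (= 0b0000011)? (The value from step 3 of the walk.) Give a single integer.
Answer: 46

Derivation:
vaddr = 3: l1_idx=0, l2_idx=0
L1[0] = 0; L2[0][0] = 46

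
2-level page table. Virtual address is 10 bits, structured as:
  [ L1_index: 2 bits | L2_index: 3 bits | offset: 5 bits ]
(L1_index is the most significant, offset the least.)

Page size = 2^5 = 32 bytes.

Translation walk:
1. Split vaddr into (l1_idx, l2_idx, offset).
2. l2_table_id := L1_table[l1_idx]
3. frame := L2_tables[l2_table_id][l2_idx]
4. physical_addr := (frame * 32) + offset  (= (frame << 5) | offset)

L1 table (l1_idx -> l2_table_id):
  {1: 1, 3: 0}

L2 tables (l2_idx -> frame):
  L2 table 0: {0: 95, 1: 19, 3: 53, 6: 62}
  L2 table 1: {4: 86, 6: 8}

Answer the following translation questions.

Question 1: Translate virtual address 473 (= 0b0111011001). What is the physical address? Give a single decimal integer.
Answer: 281

Derivation:
vaddr = 473 = 0b0111011001
Split: l1_idx=1, l2_idx=6, offset=25
L1[1] = 1
L2[1][6] = 8
paddr = 8 * 32 + 25 = 281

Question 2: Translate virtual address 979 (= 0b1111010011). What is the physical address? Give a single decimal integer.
vaddr = 979 = 0b1111010011
Split: l1_idx=3, l2_idx=6, offset=19
L1[3] = 0
L2[0][6] = 62
paddr = 62 * 32 + 19 = 2003

Answer: 2003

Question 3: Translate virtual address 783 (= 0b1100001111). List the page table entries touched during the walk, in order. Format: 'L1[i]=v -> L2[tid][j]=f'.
Answer: L1[3]=0 -> L2[0][0]=95

Derivation:
vaddr = 783 = 0b1100001111
Split: l1_idx=3, l2_idx=0, offset=15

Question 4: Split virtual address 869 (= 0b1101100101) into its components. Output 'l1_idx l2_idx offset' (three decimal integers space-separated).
vaddr = 869 = 0b1101100101
  top 2 bits -> l1_idx = 3
  next 3 bits -> l2_idx = 3
  bottom 5 bits -> offset = 5

Answer: 3 3 5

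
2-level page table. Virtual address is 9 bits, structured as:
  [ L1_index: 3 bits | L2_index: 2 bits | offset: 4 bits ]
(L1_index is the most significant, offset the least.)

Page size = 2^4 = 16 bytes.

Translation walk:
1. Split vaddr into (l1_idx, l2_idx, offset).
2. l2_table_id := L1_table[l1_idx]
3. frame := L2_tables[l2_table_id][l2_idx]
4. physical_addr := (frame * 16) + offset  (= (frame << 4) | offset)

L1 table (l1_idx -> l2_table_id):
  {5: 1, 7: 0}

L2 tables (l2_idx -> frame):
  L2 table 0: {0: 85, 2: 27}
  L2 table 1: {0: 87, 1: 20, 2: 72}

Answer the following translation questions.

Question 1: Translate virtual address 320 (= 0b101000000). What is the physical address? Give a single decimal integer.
vaddr = 320 = 0b101000000
Split: l1_idx=5, l2_idx=0, offset=0
L1[5] = 1
L2[1][0] = 87
paddr = 87 * 16 + 0 = 1392

Answer: 1392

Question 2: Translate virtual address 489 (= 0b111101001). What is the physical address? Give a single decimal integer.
Answer: 441

Derivation:
vaddr = 489 = 0b111101001
Split: l1_idx=7, l2_idx=2, offset=9
L1[7] = 0
L2[0][2] = 27
paddr = 27 * 16 + 9 = 441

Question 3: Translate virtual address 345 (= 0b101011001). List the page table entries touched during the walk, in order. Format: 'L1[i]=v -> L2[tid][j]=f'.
Answer: L1[5]=1 -> L2[1][1]=20

Derivation:
vaddr = 345 = 0b101011001
Split: l1_idx=5, l2_idx=1, offset=9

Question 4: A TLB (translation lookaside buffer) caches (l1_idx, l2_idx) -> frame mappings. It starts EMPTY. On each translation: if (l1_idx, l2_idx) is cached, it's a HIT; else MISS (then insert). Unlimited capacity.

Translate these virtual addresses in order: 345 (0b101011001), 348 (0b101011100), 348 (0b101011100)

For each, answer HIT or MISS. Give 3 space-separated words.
vaddr=345: (5,1) not in TLB -> MISS, insert
vaddr=348: (5,1) in TLB -> HIT
vaddr=348: (5,1) in TLB -> HIT

Answer: MISS HIT HIT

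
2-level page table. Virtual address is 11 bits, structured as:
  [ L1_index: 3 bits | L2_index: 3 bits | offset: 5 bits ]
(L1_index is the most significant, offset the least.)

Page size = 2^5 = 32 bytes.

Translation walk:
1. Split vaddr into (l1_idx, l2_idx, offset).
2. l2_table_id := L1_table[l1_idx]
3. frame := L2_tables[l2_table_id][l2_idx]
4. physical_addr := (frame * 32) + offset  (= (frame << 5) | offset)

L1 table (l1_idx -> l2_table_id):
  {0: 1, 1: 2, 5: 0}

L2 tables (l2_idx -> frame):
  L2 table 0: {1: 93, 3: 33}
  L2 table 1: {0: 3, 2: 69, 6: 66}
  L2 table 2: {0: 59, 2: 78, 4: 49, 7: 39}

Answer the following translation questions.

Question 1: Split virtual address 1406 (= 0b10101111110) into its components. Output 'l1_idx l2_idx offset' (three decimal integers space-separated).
Answer: 5 3 30

Derivation:
vaddr = 1406 = 0b10101111110
  top 3 bits -> l1_idx = 5
  next 3 bits -> l2_idx = 3
  bottom 5 bits -> offset = 30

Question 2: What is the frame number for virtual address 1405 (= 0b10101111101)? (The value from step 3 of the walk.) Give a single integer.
Answer: 33

Derivation:
vaddr = 1405: l1_idx=5, l2_idx=3
L1[5] = 0; L2[0][3] = 33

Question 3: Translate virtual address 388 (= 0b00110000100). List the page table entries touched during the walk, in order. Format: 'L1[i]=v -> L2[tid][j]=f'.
Answer: L1[1]=2 -> L2[2][4]=49

Derivation:
vaddr = 388 = 0b00110000100
Split: l1_idx=1, l2_idx=4, offset=4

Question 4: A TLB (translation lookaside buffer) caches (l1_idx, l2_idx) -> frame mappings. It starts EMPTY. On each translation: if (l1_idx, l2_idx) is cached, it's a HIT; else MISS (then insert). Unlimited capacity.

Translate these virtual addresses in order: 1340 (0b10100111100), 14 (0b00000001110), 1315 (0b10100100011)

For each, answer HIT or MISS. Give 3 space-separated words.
Answer: MISS MISS HIT

Derivation:
vaddr=1340: (5,1) not in TLB -> MISS, insert
vaddr=14: (0,0) not in TLB -> MISS, insert
vaddr=1315: (5,1) in TLB -> HIT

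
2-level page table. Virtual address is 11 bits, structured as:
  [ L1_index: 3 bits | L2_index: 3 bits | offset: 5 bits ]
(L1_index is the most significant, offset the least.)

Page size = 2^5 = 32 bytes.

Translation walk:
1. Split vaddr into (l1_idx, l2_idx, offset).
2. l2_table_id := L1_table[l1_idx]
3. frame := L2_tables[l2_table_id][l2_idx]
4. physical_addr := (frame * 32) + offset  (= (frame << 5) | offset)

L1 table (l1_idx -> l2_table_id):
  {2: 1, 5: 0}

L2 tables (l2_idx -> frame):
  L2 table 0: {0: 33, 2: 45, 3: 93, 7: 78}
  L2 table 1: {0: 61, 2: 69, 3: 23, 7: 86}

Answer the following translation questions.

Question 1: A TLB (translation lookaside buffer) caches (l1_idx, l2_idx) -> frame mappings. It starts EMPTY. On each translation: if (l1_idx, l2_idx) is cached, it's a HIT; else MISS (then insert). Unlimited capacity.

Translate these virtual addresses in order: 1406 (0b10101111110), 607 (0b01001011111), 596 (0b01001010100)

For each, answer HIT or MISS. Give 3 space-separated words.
vaddr=1406: (5,3) not in TLB -> MISS, insert
vaddr=607: (2,2) not in TLB -> MISS, insert
vaddr=596: (2,2) in TLB -> HIT

Answer: MISS MISS HIT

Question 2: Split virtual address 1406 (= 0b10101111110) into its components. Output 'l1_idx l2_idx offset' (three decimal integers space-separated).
vaddr = 1406 = 0b10101111110
  top 3 bits -> l1_idx = 5
  next 3 bits -> l2_idx = 3
  bottom 5 bits -> offset = 30

Answer: 5 3 30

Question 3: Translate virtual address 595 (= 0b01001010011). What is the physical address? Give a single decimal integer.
Answer: 2227

Derivation:
vaddr = 595 = 0b01001010011
Split: l1_idx=2, l2_idx=2, offset=19
L1[2] = 1
L2[1][2] = 69
paddr = 69 * 32 + 19 = 2227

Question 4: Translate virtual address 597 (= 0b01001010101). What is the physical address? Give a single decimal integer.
vaddr = 597 = 0b01001010101
Split: l1_idx=2, l2_idx=2, offset=21
L1[2] = 1
L2[1][2] = 69
paddr = 69 * 32 + 21 = 2229

Answer: 2229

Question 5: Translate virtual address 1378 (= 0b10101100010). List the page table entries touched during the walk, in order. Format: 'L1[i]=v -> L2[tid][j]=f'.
vaddr = 1378 = 0b10101100010
Split: l1_idx=5, l2_idx=3, offset=2

Answer: L1[5]=0 -> L2[0][3]=93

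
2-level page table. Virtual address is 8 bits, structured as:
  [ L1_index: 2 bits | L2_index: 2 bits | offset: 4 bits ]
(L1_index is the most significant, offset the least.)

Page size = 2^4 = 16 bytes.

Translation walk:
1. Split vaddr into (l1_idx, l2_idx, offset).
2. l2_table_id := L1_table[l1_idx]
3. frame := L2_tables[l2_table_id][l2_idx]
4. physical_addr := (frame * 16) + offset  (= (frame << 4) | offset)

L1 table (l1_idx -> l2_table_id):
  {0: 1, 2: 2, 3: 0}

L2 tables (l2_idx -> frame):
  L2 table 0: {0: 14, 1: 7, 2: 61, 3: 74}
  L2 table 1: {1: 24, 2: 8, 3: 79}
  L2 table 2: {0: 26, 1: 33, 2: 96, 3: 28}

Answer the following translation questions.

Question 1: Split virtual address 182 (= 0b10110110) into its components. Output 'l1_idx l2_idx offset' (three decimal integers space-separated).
vaddr = 182 = 0b10110110
  top 2 bits -> l1_idx = 2
  next 2 bits -> l2_idx = 3
  bottom 4 bits -> offset = 6

Answer: 2 3 6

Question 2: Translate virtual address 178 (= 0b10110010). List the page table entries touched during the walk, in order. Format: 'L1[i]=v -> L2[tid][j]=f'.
vaddr = 178 = 0b10110010
Split: l1_idx=2, l2_idx=3, offset=2

Answer: L1[2]=2 -> L2[2][3]=28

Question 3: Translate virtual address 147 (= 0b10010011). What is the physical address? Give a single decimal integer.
vaddr = 147 = 0b10010011
Split: l1_idx=2, l2_idx=1, offset=3
L1[2] = 2
L2[2][1] = 33
paddr = 33 * 16 + 3 = 531

Answer: 531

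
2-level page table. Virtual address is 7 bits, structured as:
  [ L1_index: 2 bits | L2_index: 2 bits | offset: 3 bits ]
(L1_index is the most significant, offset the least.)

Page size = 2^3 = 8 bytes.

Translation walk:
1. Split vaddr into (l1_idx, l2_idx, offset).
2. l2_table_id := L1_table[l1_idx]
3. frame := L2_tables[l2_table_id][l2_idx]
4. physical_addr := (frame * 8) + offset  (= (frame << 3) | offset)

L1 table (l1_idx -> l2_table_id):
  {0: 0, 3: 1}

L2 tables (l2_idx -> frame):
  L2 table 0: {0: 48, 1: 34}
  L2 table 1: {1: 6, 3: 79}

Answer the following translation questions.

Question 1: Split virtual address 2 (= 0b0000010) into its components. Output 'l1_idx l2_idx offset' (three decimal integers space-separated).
Answer: 0 0 2

Derivation:
vaddr = 2 = 0b0000010
  top 2 bits -> l1_idx = 0
  next 2 bits -> l2_idx = 0
  bottom 3 bits -> offset = 2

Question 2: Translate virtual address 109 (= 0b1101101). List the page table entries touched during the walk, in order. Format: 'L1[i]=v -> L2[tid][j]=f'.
vaddr = 109 = 0b1101101
Split: l1_idx=3, l2_idx=1, offset=5

Answer: L1[3]=1 -> L2[1][1]=6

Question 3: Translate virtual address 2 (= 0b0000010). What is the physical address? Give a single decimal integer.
vaddr = 2 = 0b0000010
Split: l1_idx=0, l2_idx=0, offset=2
L1[0] = 0
L2[0][0] = 48
paddr = 48 * 8 + 2 = 386

Answer: 386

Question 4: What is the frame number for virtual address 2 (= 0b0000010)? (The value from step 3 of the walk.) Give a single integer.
vaddr = 2: l1_idx=0, l2_idx=0
L1[0] = 0; L2[0][0] = 48

Answer: 48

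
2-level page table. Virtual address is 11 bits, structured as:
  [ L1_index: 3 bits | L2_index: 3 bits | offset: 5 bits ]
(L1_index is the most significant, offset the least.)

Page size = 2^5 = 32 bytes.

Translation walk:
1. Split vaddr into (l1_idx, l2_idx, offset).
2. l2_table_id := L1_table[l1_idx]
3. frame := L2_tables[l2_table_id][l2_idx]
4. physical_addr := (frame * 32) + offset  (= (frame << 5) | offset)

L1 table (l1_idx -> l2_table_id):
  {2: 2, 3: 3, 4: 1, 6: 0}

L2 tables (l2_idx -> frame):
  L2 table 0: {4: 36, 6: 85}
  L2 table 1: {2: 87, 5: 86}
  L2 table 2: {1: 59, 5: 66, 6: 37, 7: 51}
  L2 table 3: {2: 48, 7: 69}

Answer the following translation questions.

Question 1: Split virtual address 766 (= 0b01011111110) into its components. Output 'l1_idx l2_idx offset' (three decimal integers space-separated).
Answer: 2 7 30

Derivation:
vaddr = 766 = 0b01011111110
  top 3 bits -> l1_idx = 2
  next 3 bits -> l2_idx = 7
  bottom 5 bits -> offset = 30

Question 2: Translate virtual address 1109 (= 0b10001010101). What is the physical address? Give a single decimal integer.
Answer: 2805

Derivation:
vaddr = 1109 = 0b10001010101
Split: l1_idx=4, l2_idx=2, offset=21
L1[4] = 1
L2[1][2] = 87
paddr = 87 * 32 + 21 = 2805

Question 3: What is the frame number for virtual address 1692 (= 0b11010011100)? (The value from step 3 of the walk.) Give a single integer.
Answer: 36

Derivation:
vaddr = 1692: l1_idx=6, l2_idx=4
L1[6] = 0; L2[0][4] = 36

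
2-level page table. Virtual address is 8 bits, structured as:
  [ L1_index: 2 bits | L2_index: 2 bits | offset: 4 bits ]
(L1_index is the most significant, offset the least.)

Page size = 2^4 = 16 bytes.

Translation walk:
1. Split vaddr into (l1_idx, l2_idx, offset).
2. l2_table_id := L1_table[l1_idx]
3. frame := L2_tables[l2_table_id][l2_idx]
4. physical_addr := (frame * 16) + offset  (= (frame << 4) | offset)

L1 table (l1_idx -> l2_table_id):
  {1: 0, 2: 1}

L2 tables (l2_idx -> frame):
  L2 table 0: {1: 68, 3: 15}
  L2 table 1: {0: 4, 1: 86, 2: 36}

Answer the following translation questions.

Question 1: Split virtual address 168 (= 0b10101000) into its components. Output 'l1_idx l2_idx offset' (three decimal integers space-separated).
vaddr = 168 = 0b10101000
  top 2 bits -> l1_idx = 2
  next 2 bits -> l2_idx = 2
  bottom 4 bits -> offset = 8

Answer: 2 2 8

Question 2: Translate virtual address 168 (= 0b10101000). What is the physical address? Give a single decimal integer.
vaddr = 168 = 0b10101000
Split: l1_idx=2, l2_idx=2, offset=8
L1[2] = 1
L2[1][2] = 36
paddr = 36 * 16 + 8 = 584

Answer: 584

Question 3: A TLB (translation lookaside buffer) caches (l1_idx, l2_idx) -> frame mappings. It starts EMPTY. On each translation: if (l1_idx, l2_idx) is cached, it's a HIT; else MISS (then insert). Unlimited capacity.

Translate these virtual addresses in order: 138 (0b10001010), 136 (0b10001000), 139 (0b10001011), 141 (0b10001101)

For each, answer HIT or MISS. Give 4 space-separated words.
vaddr=138: (2,0) not in TLB -> MISS, insert
vaddr=136: (2,0) in TLB -> HIT
vaddr=139: (2,0) in TLB -> HIT
vaddr=141: (2,0) in TLB -> HIT

Answer: MISS HIT HIT HIT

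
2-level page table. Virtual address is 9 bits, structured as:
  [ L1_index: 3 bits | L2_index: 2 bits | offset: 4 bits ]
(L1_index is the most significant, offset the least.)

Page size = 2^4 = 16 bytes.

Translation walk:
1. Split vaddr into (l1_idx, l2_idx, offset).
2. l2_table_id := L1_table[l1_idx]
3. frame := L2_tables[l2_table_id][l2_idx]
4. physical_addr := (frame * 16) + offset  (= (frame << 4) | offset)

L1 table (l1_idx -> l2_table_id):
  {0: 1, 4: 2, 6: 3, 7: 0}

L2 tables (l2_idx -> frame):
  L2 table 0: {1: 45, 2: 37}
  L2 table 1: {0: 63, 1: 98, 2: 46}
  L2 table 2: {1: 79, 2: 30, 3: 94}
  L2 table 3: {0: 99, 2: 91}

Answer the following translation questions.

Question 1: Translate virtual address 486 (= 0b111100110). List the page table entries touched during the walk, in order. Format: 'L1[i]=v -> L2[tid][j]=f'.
Answer: L1[7]=0 -> L2[0][2]=37

Derivation:
vaddr = 486 = 0b111100110
Split: l1_idx=7, l2_idx=2, offset=6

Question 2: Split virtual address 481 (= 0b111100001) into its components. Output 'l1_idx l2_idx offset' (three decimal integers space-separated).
Answer: 7 2 1

Derivation:
vaddr = 481 = 0b111100001
  top 3 bits -> l1_idx = 7
  next 2 bits -> l2_idx = 2
  bottom 4 bits -> offset = 1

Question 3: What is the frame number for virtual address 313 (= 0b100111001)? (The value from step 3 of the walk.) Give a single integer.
Answer: 94

Derivation:
vaddr = 313: l1_idx=4, l2_idx=3
L1[4] = 2; L2[2][3] = 94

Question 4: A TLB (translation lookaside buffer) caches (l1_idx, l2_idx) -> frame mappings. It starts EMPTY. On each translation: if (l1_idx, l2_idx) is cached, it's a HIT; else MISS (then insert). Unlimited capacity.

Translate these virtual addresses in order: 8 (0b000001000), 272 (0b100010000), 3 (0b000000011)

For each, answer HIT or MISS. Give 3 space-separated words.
Answer: MISS MISS HIT

Derivation:
vaddr=8: (0,0) not in TLB -> MISS, insert
vaddr=272: (4,1) not in TLB -> MISS, insert
vaddr=3: (0,0) in TLB -> HIT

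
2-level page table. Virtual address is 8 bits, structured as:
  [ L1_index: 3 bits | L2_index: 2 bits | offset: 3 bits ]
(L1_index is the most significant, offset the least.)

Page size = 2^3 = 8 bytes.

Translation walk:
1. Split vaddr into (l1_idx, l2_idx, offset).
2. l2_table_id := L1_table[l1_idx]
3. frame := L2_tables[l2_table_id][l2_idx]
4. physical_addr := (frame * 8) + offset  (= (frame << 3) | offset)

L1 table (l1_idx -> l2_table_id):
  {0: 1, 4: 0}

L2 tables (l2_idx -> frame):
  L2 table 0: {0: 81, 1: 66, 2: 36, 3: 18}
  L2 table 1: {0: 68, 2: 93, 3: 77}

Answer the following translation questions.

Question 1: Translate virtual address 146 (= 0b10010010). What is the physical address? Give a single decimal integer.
Answer: 290

Derivation:
vaddr = 146 = 0b10010010
Split: l1_idx=4, l2_idx=2, offset=2
L1[4] = 0
L2[0][2] = 36
paddr = 36 * 8 + 2 = 290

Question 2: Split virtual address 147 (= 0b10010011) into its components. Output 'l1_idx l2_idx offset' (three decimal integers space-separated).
vaddr = 147 = 0b10010011
  top 3 bits -> l1_idx = 4
  next 2 bits -> l2_idx = 2
  bottom 3 bits -> offset = 3

Answer: 4 2 3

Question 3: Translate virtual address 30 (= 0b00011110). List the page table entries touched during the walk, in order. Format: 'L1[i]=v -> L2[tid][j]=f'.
Answer: L1[0]=1 -> L2[1][3]=77

Derivation:
vaddr = 30 = 0b00011110
Split: l1_idx=0, l2_idx=3, offset=6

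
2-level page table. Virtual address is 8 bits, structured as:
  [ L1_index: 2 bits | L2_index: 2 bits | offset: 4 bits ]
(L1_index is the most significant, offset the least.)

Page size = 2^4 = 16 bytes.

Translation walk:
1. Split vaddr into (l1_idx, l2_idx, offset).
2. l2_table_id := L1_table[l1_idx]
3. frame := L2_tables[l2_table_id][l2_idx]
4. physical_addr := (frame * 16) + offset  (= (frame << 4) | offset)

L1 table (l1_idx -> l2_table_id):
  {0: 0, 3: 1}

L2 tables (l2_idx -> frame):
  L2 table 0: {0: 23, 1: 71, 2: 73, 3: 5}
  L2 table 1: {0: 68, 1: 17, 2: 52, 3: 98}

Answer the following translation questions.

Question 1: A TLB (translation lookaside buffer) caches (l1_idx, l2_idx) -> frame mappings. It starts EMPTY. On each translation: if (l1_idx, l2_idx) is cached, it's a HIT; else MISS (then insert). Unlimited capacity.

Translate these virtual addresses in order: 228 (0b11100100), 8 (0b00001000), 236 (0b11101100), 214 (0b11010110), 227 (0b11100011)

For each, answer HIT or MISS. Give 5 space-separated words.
vaddr=228: (3,2) not in TLB -> MISS, insert
vaddr=8: (0,0) not in TLB -> MISS, insert
vaddr=236: (3,2) in TLB -> HIT
vaddr=214: (3,1) not in TLB -> MISS, insert
vaddr=227: (3,2) in TLB -> HIT

Answer: MISS MISS HIT MISS HIT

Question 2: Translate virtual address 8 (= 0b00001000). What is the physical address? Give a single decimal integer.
vaddr = 8 = 0b00001000
Split: l1_idx=0, l2_idx=0, offset=8
L1[0] = 0
L2[0][0] = 23
paddr = 23 * 16 + 8 = 376

Answer: 376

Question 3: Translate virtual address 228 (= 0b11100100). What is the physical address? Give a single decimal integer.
Answer: 836

Derivation:
vaddr = 228 = 0b11100100
Split: l1_idx=3, l2_idx=2, offset=4
L1[3] = 1
L2[1][2] = 52
paddr = 52 * 16 + 4 = 836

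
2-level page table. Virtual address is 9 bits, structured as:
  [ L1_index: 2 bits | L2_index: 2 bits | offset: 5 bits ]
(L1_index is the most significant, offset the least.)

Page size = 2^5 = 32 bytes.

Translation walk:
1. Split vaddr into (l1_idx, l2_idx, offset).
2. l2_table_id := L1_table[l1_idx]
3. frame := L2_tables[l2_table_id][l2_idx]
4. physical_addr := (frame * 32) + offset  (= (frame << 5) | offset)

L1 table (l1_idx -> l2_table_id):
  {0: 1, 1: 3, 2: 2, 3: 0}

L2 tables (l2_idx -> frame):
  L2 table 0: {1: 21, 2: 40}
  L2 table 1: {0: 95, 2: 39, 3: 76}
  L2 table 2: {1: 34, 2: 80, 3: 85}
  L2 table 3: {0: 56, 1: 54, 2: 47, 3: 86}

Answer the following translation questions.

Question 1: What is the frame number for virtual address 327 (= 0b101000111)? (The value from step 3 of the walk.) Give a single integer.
vaddr = 327: l1_idx=2, l2_idx=2
L1[2] = 2; L2[2][2] = 80

Answer: 80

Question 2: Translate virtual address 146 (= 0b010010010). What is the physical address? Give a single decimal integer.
Answer: 1810

Derivation:
vaddr = 146 = 0b010010010
Split: l1_idx=1, l2_idx=0, offset=18
L1[1] = 3
L2[3][0] = 56
paddr = 56 * 32 + 18 = 1810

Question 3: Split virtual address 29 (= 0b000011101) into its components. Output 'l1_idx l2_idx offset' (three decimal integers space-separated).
Answer: 0 0 29

Derivation:
vaddr = 29 = 0b000011101
  top 2 bits -> l1_idx = 0
  next 2 bits -> l2_idx = 0
  bottom 5 bits -> offset = 29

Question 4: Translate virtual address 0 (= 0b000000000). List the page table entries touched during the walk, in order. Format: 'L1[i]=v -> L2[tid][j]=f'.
Answer: L1[0]=1 -> L2[1][0]=95

Derivation:
vaddr = 0 = 0b000000000
Split: l1_idx=0, l2_idx=0, offset=0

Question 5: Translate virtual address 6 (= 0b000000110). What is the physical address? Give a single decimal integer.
vaddr = 6 = 0b000000110
Split: l1_idx=0, l2_idx=0, offset=6
L1[0] = 1
L2[1][0] = 95
paddr = 95 * 32 + 6 = 3046

Answer: 3046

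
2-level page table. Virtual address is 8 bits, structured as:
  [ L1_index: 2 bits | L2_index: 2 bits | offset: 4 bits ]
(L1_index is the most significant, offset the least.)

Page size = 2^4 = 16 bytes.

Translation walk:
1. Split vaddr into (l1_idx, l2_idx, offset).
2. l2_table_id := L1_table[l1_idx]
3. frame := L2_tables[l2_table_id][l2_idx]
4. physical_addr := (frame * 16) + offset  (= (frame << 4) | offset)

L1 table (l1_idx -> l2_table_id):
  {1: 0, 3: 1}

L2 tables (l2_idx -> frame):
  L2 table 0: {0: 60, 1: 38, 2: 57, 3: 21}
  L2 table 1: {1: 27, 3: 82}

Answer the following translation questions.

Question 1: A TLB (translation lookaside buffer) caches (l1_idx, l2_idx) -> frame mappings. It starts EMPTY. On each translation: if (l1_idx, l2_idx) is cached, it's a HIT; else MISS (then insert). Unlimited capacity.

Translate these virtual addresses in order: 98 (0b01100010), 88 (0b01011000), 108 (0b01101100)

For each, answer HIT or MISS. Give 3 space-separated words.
vaddr=98: (1,2) not in TLB -> MISS, insert
vaddr=88: (1,1) not in TLB -> MISS, insert
vaddr=108: (1,2) in TLB -> HIT

Answer: MISS MISS HIT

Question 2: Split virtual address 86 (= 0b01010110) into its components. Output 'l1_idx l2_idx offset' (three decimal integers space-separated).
vaddr = 86 = 0b01010110
  top 2 bits -> l1_idx = 1
  next 2 bits -> l2_idx = 1
  bottom 4 bits -> offset = 6

Answer: 1 1 6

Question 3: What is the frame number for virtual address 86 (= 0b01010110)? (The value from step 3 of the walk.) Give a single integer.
Answer: 38

Derivation:
vaddr = 86: l1_idx=1, l2_idx=1
L1[1] = 0; L2[0][1] = 38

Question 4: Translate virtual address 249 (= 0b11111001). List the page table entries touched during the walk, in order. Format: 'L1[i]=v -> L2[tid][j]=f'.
Answer: L1[3]=1 -> L2[1][3]=82

Derivation:
vaddr = 249 = 0b11111001
Split: l1_idx=3, l2_idx=3, offset=9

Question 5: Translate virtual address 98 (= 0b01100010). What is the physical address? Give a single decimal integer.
vaddr = 98 = 0b01100010
Split: l1_idx=1, l2_idx=2, offset=2
L1[1] = 0
L2[0][2] = 57
paddr = 57 * 16 + 2 = 914

Answer: 914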